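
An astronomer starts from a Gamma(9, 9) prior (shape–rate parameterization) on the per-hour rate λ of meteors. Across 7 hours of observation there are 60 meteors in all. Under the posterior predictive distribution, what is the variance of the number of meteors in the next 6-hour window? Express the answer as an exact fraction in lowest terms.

Total count 60 over total exposure 7 hours.
Gamma(α, β) with Poisson data over total exposure Σt gives posterior Gamma(α+Σx, β+Σt) = Gamma(69, 16).
The posterior predictive for a window of length T is Negative Binomial with variance T·α'·(β'+T)/β'² = 6·69·22/256 = 2277/64.

2277/64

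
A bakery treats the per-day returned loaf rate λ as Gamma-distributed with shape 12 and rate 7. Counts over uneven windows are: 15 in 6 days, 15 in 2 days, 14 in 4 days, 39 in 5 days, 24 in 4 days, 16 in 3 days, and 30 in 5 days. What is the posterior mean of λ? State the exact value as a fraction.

55/12

Total count: 15 + 15 + 14 + 39 + 24 + 16 + 30 = 153.
Total exposure: 6 + 2 + 4 + 5 + 4 + 3 + 5 = 29 days.
By Gamma–Poisson conjugacy, the posterior is Gamma(α + Σx, β + Σt) = Gamma(12 + 153, 7 + 29) = Gamma(165, 36).
Posterior mean = α'/β' = 165/36 = 55/12.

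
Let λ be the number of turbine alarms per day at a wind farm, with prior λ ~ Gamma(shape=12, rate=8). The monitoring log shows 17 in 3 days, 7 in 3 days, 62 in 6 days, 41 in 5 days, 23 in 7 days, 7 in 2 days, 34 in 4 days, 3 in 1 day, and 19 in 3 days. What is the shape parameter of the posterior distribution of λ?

225

Total count: 17 + 7 + 62 + 41 + 23 + 7 + 34 + 3 + 19 = 213.
Total exposure: 3 + 3 + 6 + 5 + 7 + 2 + 4 + 1 + 3 = 34 days.
The Gamma prior is conjugate for the Poisson rate, so λ | data ~ Gamma(12+213, 8+34) = Gamma(225, 42).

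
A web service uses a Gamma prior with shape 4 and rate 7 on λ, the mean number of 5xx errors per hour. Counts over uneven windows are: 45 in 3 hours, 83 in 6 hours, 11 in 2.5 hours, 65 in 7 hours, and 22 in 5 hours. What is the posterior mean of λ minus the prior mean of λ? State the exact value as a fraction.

2976/427

Total count: 45 + 83 + 11 + 65 + 22 = 226.
Total exposure: 3 + 6 + 2.5 + 7 + 5 = 23.5 hours.
Gamma(α, β) with Poisson data over total exposure Σt gives posterior Gamma(α+Σx, β+Σt) = Gamma(230, 61/2).
Posterior mean = 230/(61/2) = 460/61; prior mean = 4/7 = 4/7. Difference = 460/61 − 4/7 = 2976/427.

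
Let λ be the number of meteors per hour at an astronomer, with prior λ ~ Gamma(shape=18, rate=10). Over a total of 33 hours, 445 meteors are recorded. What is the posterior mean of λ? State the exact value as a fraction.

463/43

Total count 445 over total exposure 33 hours.
The Gamma prior is conjugate for the Poisson rate, so λ | data ~ Gamma(18+445, 10+33) = Gamma(463, 43).
Posterior mean = α'/β' = 463/43.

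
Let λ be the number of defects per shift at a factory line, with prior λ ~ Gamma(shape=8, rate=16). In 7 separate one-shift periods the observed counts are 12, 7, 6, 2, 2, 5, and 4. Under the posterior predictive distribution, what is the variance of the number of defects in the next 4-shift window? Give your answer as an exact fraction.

Total count: 12 + 7 + 6 + 2 + 2 + 5 + 4 = 38.
Total exposure: 7 shifts.
Conjugate update: add total count to the shape and total exposure to the rate, giving Gamma(46, 23).
The posterior predictive for a window of length T is Negative Binomial with variance T·α'·(β'+T)/β'² = 4·46·27/529 = 216/23.

216/23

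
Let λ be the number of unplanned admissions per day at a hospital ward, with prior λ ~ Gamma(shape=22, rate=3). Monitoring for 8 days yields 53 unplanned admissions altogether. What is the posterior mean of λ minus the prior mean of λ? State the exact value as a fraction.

-17/33

Total count 53 over total exposure 8 days.
Conjugate update: add total count to the shape and total exposure to the rate, giving Gamma(75, 11).
Posterior mean = 75/11 = 75/11; prior mean = 22/3 = 22/3. Difference = 75/11 − 22/3 = -17/33.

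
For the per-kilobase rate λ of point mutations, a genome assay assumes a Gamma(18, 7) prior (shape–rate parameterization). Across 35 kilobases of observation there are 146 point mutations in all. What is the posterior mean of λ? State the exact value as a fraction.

82/21

Total count 146 over total exposure 35 kilobases.
By Gamma–Poisson conjugacy, the posterior is Gamma(α + Σx, β + Σt) = Gamma(18 + 146, 7 + 35) = Gamma(164, 42).
Posterior mean = α'/β' = 164/42 = 82/21.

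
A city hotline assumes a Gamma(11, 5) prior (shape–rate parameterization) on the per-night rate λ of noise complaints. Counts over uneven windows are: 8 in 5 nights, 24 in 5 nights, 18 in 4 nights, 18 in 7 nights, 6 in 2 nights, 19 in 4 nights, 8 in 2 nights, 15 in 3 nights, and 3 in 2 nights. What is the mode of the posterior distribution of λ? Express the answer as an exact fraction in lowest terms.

Total count: 8 + 24 + 18 + 18 + 6 + 19 + 8 + 15 + 3 = 119.
Total exposure: 5 + 5 + 4 + 7 + 2 + 4 + 2 + 3 + 2 = 34 nights.
The Gamma prior is conjugate for the Poisson rate, so λ | data ~ Gamma(11+119, 5+34) = Gamma(130, 39).
Posterior mode = (α'−1)/β' = 129/39 = 43/13.

43/13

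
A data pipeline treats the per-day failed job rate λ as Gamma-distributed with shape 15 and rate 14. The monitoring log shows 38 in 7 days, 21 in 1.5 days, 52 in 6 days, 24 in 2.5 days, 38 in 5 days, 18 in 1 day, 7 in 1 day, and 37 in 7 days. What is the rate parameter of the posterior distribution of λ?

Total count: 38 + 21 + 52 + 24 + 38 + 18 + 7 + 37 = 235.
Total exposure: 7 + 1.5 + 6 + 2.5 + 5 + 1 + 1 + 7 = 31 days.
Gamma(α, β) with Poisson data over total exposure Σt gives posterior Gamma(α+Σx, β+Σt) = Gamma(250, 45).

45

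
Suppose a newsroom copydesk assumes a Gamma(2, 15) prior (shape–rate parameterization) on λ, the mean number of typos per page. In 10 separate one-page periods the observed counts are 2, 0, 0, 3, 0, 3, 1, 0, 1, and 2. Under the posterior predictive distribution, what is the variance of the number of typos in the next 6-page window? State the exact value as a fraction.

2604/625

Total count: 2 + 0 + 0 + 3 + 0 + 3 + 1 + 0 + 1 + 2 = 12.
Total exposure: 10 pages.
By Gamma–Poisson conjugacy, the posterior is Gamma(α + Σx, β + Σt) = Gamma(2 + 12, 15 + 10) = Gamma(14, 25).
The posterior predictive for a window of length T is Negative Binomial with variance T·α'·(β'+T)/β'² = 6·14·31/625 = 2604/625.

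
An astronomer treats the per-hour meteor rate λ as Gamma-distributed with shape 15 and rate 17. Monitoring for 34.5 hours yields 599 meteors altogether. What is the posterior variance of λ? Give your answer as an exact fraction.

2456/10609

Total count 599 over total exposure 34.5 hours.
Conjugate update: add total count to the shape and total exposure to the rate, giving Gamma(614, 103/2).
Posterior variance = α'/β'² = 614/(10609/4) = 2456/10609.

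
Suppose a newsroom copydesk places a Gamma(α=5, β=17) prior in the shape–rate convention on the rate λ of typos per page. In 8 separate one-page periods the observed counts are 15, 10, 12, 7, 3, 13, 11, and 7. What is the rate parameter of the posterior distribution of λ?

25

Total count: 15 + 10 + 12 + 7 + 3 + 13 + 11 + 7 = 78.
Total exposure: 8 pages.
By Gamma–Poisson conjugacy, the posterior is Gamma(α + Σx, β + Σt) = Gamma(5 + 78, 17 + 8) = Gamma(83, 25).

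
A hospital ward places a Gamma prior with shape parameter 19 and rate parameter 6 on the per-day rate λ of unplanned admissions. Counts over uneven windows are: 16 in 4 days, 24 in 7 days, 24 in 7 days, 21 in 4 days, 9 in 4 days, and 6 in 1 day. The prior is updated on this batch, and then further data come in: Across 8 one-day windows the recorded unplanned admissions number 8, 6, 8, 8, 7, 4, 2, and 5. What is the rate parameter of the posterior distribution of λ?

Total count: 16 + 24 + 24 + 21 + 9 + 6 = 100.
Total exposure: 4 + 7 + 7 + 4 + 4 + 1 = 27 days.
After the first batch: Gamma(19 + 100, 6 + 27) = Gamma(119, 33).
Total count: 8 + 6 + 8 + 8 + 7 + 4 + 2 + 5 = 48.
Total exposure: 8 days.
After the second batch: Gamma(119 + 48, 33 + 8) = Gamma(167, 41).

41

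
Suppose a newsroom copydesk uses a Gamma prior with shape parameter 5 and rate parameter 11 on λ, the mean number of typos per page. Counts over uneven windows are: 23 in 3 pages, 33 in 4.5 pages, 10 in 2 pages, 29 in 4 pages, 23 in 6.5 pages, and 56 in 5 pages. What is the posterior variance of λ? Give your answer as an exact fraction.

179/1296

Total count: 23 + 33 + 10 + 29 + 23 + 56 = 174.
Total exposure: 3 + 4.5 + 2 + 4 + 6.5 + 5 = 25 pages.
Gamma(α, β) with Poisson data over total exposure Σt gives posterior Gamma(α+Σx, β+Σt) = Gamma(179, 36).
Posterior variance = α'/β'² = 179/1296.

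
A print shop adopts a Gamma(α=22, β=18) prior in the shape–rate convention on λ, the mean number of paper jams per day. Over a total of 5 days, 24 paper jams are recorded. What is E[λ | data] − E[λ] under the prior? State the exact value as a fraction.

Total count 24 over total exposure 5 days.
Gamma(α, β) with Poisson data over total exposure Σt gives posterior Gamma(α+Σx, β+Σt) = Gamma(46, 23).
Posterior mean = 46/23 = 2; prior mean = 22/18 = 11/9. Difference = 2 − 11/9 = 7/9.

7/9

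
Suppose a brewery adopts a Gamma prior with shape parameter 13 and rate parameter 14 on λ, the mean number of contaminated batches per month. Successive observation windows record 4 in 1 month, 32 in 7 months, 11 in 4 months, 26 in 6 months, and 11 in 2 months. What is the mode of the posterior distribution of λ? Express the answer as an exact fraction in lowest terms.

Total count: 4 + 32 + 11 + 26 + 11 = 84.
Total exposure: 1 + 7 + 4 + 6 + 2 = 20 months.
Conjugate update: add total count to the shape and total exposure to the rate, giving Gamma(97, 34).
Posterior mode = (α'−1)/β' = 96/34 = 48/17.

48/17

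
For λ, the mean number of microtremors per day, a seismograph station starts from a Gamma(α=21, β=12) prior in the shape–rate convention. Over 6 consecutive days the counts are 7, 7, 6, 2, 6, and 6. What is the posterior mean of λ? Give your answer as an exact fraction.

Total count: 7 + 7 + 6 + 2 + 6 + 6 = 34.
Total exposure: 6 days.
The Gamma prior is conjugate for the Poisson rate, so λ | data ~ Gamma(21+34, 12+6) = Gamma(55, 18).
Posterior mean = α'/β' = 55/18.

55/18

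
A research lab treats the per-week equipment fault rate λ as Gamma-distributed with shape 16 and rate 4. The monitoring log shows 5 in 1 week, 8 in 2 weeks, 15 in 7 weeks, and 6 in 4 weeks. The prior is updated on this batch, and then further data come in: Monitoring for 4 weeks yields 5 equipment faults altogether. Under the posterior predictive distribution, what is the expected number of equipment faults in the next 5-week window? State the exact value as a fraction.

Total count: 5 + 8 + 15 + 6 = 34.
Total exposure: 1 + 2 + 7 + 4 = 14 weeks.
After the first batch: Gamma(16 + 34, 4 + 14) = Gamma(50, 18).
Total count 5 over total exposure 4 weeks.
After the second batch: Gamma(50 + 5, 18 + 4) = Gamma(55, 22).
Predictive mean over a 5-week window = T·E[λ|data] = 5·55/22 = 25/2.

25/2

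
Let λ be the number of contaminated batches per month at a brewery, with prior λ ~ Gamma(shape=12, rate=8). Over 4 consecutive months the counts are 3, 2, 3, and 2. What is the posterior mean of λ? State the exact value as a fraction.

Total count: 3 + 2 + 3 + 2 = 10.
Total exposure: 4 months.
By Gamma–Poisson conjugacy, the posterior is Gamma(α + Σx, β + Σt) = Gamma(12 + 10, 8 + 4) = Gamma(22, 12).
Posterior mean = α'/β' = 22/12 = 11/6.

11/6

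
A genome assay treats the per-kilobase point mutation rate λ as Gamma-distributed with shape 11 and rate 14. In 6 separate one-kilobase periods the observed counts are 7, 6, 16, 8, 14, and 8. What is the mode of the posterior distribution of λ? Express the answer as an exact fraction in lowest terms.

69/20

Total count: 7 + 6 + 16 + 8 + 14 + 8 = 59.
Total exposure: 6 kilobases.
Posterior: α' = 11 + 59 = 70, β' = 14 + 6 = 20.
Posterior mode = (α'−1)/β' = 69/20.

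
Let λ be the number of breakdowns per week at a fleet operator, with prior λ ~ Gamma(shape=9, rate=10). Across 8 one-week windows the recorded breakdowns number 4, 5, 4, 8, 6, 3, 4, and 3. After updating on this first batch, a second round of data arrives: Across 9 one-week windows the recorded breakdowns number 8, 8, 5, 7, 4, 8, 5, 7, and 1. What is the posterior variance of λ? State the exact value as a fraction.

11/81

Total count: 4 + 5 + 4 + 8 + 6 + 3 + 4 + 3 = 37.
Total exposure: 8 weeks.
After the first batch: Gamma(9 + 37, 10 + 8) = Gamma(46, 18).
Total count: 8 + 8 + 5 + 7 + 4 + 8 + 5 + 7 + 1 = 53.
Total exposure: 9 weeks.
After the second batch: Gamma(46 + 53, 18 + 9) = Gamma(99, 27).
Posterior variance = α'/β'² = 99/729 = 11/81.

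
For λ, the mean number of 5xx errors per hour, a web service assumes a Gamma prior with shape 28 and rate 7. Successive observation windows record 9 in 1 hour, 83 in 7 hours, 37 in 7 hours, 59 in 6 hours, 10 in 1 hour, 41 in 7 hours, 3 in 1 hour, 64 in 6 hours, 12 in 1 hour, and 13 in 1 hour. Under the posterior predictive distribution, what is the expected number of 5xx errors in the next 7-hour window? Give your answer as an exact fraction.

Total count: 9 + 83 + 37 + 59 + 10 + 41 + 3 + 64 + 12 + 13 = 331.
Total exposure: 1 + 7 + 7 + 6 + 1 + 7 + 1 + 6 + 1 + 1 = 38 hours.
The Gamma prior is conjugate for the Poisson rate, so λ | data ~ Gamma(28+331, 7+38) = Gamma(359, 45).
Predictive mean over a 7-hour window = T·E[λ|data] = 7·359/45 = 2513/45.

2513/45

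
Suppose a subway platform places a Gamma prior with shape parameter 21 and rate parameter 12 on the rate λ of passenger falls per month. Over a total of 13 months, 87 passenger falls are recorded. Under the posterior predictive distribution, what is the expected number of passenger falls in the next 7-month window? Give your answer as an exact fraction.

Total count 87 over total exposure 13 months.
By Gamma–Poisson conjugacy, the posterior is Gamma(α + Σx, β + Σt) = Gamma(21 + 87, 12 + 13) = Gamma(108, 25).
Predictive mean over a 7-month window = T·E[λ|data] = 7·108/25 = 756/25.

756/25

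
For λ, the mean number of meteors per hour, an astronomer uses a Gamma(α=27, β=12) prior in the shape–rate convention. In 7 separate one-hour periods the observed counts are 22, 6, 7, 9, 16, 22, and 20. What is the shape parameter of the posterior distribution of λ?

Total count: 22 + 6 + 7 + 9 + 16 + 22 + 20 = 102.
Total exposure: 7 hours.
Conjugate update: add total count to the shape and total exposure to the rate, giving Gamma(129, 19).

129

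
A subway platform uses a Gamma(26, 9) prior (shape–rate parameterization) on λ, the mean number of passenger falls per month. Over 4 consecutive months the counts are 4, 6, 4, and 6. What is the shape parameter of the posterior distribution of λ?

46

Total count: 4 + 6 + 4 + 6 = 20.
Total exposure: 4 months.
Posterior: α' = 26 + 20 = 46, β' = 9 + 4 = 13.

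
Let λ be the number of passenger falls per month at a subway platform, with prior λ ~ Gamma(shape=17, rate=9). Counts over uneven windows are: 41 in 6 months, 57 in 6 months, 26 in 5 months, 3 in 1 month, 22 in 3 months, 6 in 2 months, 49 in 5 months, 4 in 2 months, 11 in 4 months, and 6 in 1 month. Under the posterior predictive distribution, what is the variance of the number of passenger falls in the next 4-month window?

Total count: 41 + 57 + 26 + 3 + 22 + 6 + 49 + 4 + 11 + 6 = 225.
Total exposure: 6 + 6 + 5 + 1 + 3 + 2 + 5 + 2 + 4 + 1 = 35 months.
Gamma(α, β) with Poisson data over total exposure Σt gives posterior Gamma(α+Σx, β+Σt) = Gamma(242, 44).
The posterior predictive for a window of length T is Negative Binomial with variance T·α'·(β'+T)/β'² = 4·242·48/1936 = 24.

24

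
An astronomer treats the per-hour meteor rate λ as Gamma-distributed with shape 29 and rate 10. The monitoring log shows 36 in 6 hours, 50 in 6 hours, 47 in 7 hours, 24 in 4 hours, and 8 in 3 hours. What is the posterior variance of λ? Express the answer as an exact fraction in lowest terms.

97/648

Total count: 36 + 50 + 47 + 24 + 8 = 165.
Total exposure: 6 + 6 + 7 + 4 + 3 = 26 hours.
Conjugate update: add total count to the shape and total exposure to the rate, giving Gamma(194, 36).
Posterior variance = α'/β'² = 194/1296 = 97/648.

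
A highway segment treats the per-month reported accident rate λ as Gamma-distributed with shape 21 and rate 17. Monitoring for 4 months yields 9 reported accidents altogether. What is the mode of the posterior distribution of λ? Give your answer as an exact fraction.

Total count 9 over total exposure 4 months.
The Gamma prior is conjugate for the Poisson rate, so λ | data ~ Gamma(21+9, 17+4) = Gamma(30, 21).
Posterior mode = (α'−1)/β' = 29/21.

29/21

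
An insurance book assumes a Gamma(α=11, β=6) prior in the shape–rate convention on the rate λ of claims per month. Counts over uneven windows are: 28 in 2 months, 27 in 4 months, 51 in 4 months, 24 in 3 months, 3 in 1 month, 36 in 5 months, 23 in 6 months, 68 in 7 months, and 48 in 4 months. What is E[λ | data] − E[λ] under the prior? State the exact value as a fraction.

Total count: 28 + 27 + 51 + 24 + 3 + 36 + 23 + 68 + 48 = 308.
Total exposure: 2 + 4 + 4 + 3 + 1 + 5 + 6 + 7 + 4 = 36 months.
Posterior: α' = 11 + 308 = 319, β' = 6 + 36 = 42.
Posterior mean = 319/42 = 319/42; prior mean = 11/6 = 11/6. Difference = 319/42 − 11/6 = 121/21.

121/21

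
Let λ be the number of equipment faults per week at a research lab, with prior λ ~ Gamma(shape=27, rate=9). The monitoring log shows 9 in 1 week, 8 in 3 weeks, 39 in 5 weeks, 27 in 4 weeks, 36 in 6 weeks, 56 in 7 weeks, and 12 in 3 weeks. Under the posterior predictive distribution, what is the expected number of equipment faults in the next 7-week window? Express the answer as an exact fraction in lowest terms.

749/19

Total count: 9 + 8 + 39 + 27 + 36 + 56 + 12 = 187.
Total exposure: 1 + 3 + 5 + 4 + 6 + 7 + 3 = 29 weeks.
Conjugate update: add total count to the shape and total exposure to the rate, giving Gamma(214, 38).
Predictive mean over a 7-week window = T·E[λ|data] = 7·214/38 = 749/19.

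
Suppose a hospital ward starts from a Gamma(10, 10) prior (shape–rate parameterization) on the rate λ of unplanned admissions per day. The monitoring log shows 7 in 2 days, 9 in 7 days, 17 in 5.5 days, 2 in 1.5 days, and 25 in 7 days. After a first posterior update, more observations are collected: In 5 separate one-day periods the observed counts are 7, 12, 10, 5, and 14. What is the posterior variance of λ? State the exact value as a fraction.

Total count: 7 + 9 + 17 + 2 + 25 = 60.
Total exposure: 2 + 7 + 5.5 + 1.5 + 7 = 23 days.
After the first batch: Gamma(10 + 60, 10 + 23) = Gamma(70, 33).
Total count: 7 + 12 + 10 + 5 + 14 = 48.
Total exposure: 5 days.
After the second batch: Gamma(70 + 48, 33 + 5) = Gamma(118, 38).
Posterior variance = α'/β'² = 118/1444 = 59/722.

59/722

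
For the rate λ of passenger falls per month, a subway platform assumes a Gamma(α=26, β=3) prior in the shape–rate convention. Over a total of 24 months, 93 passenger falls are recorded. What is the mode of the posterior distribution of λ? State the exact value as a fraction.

118/27

Total count 93 over total exposure 24 months.
Gamma(α, β) with Poisson data over total exposure Σt gives posterior Gamma(α+Σx, β+Σt) = Gamma(119, 27).
Posterior mode = (α'−1)/β' = 118/27.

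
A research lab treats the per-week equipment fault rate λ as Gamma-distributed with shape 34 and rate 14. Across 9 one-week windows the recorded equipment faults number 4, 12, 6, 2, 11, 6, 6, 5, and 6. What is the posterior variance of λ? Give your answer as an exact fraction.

4/23

Total count: 4 + 12 + 6 + 2 + 11 + 6 + 6 + 5 + 6 = 58.
Total exposure: 9 weeks.
Gamma(α, β) with Poisson data over total exposure Σt gives posterior Gamma(α+Σx, β+Σt) = Gamma(92, 23).
Posterior variance = α'/β'² = 92/529 = 4/23.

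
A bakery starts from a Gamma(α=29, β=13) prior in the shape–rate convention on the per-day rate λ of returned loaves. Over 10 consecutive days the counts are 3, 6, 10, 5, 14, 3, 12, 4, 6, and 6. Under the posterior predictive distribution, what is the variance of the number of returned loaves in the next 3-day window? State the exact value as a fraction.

Total count: 3 + 6 + 10 + 5 + 14 + 3 + 12 + 4 + 6 + 6 = 69.
Total exposure: 10 days.
Posterior: α' = 29 + 69 = 98, β' = 13 + 10 = 23.
The posterior predictive for a window of length T is Negative Binomial with variance T·α'·(β'+T)/β'² = 3·98·26/529 = 7644/529.

7644/529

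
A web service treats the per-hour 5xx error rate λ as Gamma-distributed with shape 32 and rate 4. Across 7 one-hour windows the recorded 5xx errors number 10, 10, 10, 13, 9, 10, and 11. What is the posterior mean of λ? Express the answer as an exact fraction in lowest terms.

105/11

Total count: 10 + 10 + 10 + 13 + 9 + 10 + 11 = 73.
Total exposure: 7 hours.
The Gamma prior is conjugate for the Poisson rate, so λ | data ~ Gamma(32+73, 4+7) = Gamma(105, 11).
Posterior mean = α'/β' = 105/11.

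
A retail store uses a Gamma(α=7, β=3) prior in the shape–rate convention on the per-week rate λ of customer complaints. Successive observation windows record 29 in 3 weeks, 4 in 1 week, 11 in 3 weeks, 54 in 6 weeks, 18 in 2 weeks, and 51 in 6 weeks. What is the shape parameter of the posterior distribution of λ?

Total count: 29 + 4 + 11 + 54 + 18 + 51 = 167.
Total exposure: 3 + 1 + 3 + 6 + 2 + 6 = 21 weeks.
By Gamma–Poisson conjugacy, the posterior is Gamma(α + Σx, β + Σt) = Gamma(7 + 167, 3 + 21) = Gamma(174, 24).

174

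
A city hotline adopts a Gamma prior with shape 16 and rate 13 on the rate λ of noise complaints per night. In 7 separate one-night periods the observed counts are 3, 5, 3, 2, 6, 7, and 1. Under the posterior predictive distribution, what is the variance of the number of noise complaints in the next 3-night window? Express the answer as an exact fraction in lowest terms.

Total count: 3 + 5 + 3 + 2 + 6 + 7 + 1 = 27.
Total exposure: 7 nights.
By Gamma–Poisson conjugacy, the posterior is Gamma(α + Σx, β + Σt) = Gamma(16 + 27, 13 + 7) = Gamma(43, 20).
The posterior predictive for a window of length T is Negative Binomial with variance T·α'·(β'+T)/β'² = 3·43·23/400 = 2967/400.

2967/400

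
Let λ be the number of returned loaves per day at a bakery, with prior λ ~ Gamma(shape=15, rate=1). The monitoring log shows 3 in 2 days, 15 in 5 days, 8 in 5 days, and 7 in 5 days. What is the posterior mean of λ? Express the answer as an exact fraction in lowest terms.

Total count: 3 + 15 + 8 + 7 = 33.
Total exposure: 2 + 5 + 5 + 5 = 17 days.
Posterior: α' = 15 + 33 = 48, β' = 1 + 17 = 18.
Posterior mean = α'/β' = 48/18 = 8/3.

8/3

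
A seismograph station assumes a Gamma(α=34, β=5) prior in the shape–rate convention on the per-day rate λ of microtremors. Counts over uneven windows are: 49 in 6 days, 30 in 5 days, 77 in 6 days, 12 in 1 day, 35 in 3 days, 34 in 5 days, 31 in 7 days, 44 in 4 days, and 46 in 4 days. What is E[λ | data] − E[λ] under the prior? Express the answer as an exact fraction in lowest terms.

Total count: 49 + 30 + 77 + 12 + 35 + 34 + 31 + 44 + 46 = 358.
Total exposure: 6 + 5 + 6 + 1 + 3 + 5 + 7 + 4 + 4 = 41 days.
Posterior: α' = 34 + 358 = 392, β' = 5 + 41 = 46.
Posterior mean = 392/46 = 196/23; prior mean = 34/5 = 34/5. Difference = 196/23 − 34/5 = 198/115.

198/115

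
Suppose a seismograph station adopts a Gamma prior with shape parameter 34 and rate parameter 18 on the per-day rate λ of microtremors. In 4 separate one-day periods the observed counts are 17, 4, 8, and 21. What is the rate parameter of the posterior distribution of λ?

22

Total count: 17 + 4 + 8 + 21 = 50.
Total exposure: 4 days.
Gamma(α, β) with Poisson data over total exposure Σt gives posterior Gamma(α+Σx, β+Σt) = Gamma(84, 22).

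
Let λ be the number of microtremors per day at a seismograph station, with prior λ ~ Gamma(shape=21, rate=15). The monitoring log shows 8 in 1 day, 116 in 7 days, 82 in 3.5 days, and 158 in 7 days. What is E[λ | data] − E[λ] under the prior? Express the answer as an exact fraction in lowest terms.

Total count: 8 + 116 + 82 + 158 = 364.
Total exposure: 1 + 7 + 3.5 + 7 = 18.5 days.
Gamma(α, β) with Poisson data over total exposure Σt gives posterior Gamma(α+Σx, β+Σt) = Gamma(385, 67/2).
Posterior mean = 385/(67/2) = 770/67; prior mean = 21/15 = 7/5. Difference = 770/67 − 7/5 = 3381/335.

3381/335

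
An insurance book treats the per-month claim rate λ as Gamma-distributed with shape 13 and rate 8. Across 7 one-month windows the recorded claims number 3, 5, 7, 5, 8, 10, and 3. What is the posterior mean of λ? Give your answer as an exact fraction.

18/5

Total count: 3 + 5 + 7 + 5 + 8 + 10 + 3 = 41.
Total exposure: 7 months.
Gamma(α, β) with Poisson data over total exposure Σt gives posterior Gamma(α+Σx, β+Σt) = Gamma(54, 15).
Posterior mean = α'/β' = 54/15 = 18/5.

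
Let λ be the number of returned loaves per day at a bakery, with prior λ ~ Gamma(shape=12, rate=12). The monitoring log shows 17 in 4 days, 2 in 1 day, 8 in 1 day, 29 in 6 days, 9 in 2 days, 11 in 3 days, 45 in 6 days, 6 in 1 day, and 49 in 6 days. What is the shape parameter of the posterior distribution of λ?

188

Total count: 17 + 2 + 8 + 29 + 9 + 11 + 45 + 6 + 49 = 176.
Total exposure: 4 + 1 + 1 + 6 + 2 + 3 + 6 + 1 + 6 = 30 days.
By Gamma–Poisson conjugacy, the posterior is Gamma(α + Σx, β + Σt) = Gamma(12 + 176, 12 + 30) = Gamma(188, 42).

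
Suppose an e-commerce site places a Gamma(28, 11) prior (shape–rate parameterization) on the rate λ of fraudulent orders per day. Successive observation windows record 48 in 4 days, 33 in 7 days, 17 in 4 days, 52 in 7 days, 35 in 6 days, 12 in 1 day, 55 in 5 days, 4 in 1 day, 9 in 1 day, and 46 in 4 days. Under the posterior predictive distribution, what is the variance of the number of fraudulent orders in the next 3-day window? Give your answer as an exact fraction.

Total count: 48 + 33 + 17 + 52 + 35 + 12 + 55 + 4 + 9 + 46 = 311.
Total exposure: 4 + 7 + 4 + 7 + 6 + 1 + 5 + 1 + 1 + 4 = 40 days.
Conjugate update: add total count to the shape and total exposure to the rate, giving Gamma(339, 51).
The posterior predictive for a window of length T is Negative Binomial with variance T·α'·(β'+T)/β'² = 3·339·54/2601 = 6102/289.

6102/289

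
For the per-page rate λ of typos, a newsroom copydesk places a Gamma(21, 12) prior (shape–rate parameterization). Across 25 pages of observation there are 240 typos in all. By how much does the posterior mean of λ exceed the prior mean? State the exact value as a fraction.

Total count 240 over total exposure 25 pages.
Gamma(α, β) with Poisson data over total exposure Σt gives posterior Gamma(α+Σx, β+Σt) = Gamma(261, 37).
Posterior mean = 261/37 = 261/37; prior mean = 21/12 = 7/4. Difference = 261/37 − 7/4 = 785/148.

785/148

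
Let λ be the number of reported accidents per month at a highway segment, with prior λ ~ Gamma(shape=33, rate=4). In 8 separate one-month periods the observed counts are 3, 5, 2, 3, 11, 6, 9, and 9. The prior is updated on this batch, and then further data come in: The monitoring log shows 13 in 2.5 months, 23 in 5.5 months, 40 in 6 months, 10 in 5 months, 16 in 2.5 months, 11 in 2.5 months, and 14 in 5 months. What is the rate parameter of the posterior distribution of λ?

Total count: 3 + 5 + 2 + 3 + 11 + 6 + 9 + 9 = 48.
Total exposure: 8 months.
After the first batch: Gamma(33 + 48, 4 + 8) = Gamma(81, 12).
Total count: 13 + 23 + 40 + 10 + 16 + 11 + 14 = 127.
Total exposure: 2.5 + 5.5 + 6 + 5 + 2.5 + 2.5 + 5 = 29 months.
After the second batch: Gamma(81 + 127, 12 + 29) = Gamma(208, 41).

41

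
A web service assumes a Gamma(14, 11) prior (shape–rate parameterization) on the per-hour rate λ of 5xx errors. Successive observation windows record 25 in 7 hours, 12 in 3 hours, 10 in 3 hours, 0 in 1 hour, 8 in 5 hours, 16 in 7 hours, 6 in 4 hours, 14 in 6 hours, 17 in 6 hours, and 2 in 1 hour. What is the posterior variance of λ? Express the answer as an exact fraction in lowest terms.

31/729

Total count: 25 + 12 + 10 + 0 + 8 + 16 + 6 + 14 + 17 + 2 = 110.
Total exposure: 7 + 3 + 3 + 1 + 5 + 7 + 4 + 6 + 6 + 1 = 43 hours.
The Gamma prior is conjugate for the Poisson rate, so λ | data ~ Gamma(14+110, 11+43) = Gamma(124, 54).
Posterior variance = α'/β'² = 124/2916 = 31/729.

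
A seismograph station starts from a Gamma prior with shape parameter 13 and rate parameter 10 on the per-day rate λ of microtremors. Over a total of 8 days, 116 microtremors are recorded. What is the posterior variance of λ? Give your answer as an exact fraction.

Total count 116 over total exposure 8 days.
Gamma(α, β) with Poisson data over total exposure Σt gives posterior Gamma(α+Σx, β+Σt) = Gamma(129, 18).
Posterior variance = α'/β'² = 129/324 = 43/108.

43/108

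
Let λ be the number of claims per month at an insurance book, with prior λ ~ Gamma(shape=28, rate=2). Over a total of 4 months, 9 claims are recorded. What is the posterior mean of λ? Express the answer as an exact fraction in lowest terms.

Total count 9 over total exposure 4 months.
Posterior: α' = 28 + 9 = 37, β' = 2 + 4 = 6.
Posterior mean = α'/β' = 37/6.

37/6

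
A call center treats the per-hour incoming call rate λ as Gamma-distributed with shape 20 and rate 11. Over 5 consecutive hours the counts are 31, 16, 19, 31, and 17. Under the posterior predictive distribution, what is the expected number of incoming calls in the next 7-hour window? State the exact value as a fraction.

469/8

Total count: 31 + 16 + 19 + 31 + 17 = 114.
Total exposure: 5 hours.
By Gamma–Poisson conjugacy, the posterior is Gamma(α + Σx, β + Σt) = Gamma(20 + 114, 11 + 5) = Gamma(134, 16).
Predictive mean over a 7-hour window = T·E[λ|data] = 7·134/16 = 469/8.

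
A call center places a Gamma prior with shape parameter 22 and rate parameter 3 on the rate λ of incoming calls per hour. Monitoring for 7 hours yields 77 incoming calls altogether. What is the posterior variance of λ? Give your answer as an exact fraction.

99/100

Total count 77 over total exposure 7 hours.
Gamma(α, β) with Poisson data over total exposure Σt gives posterior Gamma(α+Σx, β+Σt) = Gamma(99, 10).
Posterior variance = α'/β'² = 99/100.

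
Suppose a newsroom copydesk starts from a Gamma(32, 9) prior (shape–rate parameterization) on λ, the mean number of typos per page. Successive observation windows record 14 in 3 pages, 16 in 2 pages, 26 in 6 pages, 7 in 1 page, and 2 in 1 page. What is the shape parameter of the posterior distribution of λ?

97

Total count: 14 + 16 + 26 + 7 + 2 = 65.
Total exposure: 3 + 2 + 6 + 1 + 1 = 13 pages.
The Gamma prior is conjugate for the Poisson rate, so λ | data ~ Gamma(32+65, 9+13) = Gamma(97, 22).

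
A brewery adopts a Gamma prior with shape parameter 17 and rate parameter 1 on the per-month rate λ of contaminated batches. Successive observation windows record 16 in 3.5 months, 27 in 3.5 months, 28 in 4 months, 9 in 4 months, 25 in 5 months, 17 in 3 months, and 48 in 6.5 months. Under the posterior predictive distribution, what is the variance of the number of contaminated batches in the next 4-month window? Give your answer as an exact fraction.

103224/3721

Total count: 16 + 27 + 28 + 9 + 25 + 17 + 48 = 170.
Total exposure: 3.5 + 3.5 + 4 + 4 + 5 + 3 + 6.5 = 29.5 months.
Conjugate update: add total count to the shape and total exposure to the rate, giving Gamma(187, 61/2).
The posterior predictive for a window of length T is Negative Binomial with variance T·α'·(β'+T)/β'² = 4·187·(69/2)/(3721/4) = 103224/3721.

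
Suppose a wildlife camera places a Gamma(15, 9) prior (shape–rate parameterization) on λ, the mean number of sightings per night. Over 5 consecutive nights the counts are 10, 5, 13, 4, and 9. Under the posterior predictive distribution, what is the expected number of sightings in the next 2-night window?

8

Total count: 10 + 5 + 13 + 4 + 9 = 41.
Total exposure: 5 nights.
By Gamma–Poisson conjugacy, the posterior is Gamma(α + Σx, β + Σt) = Gamma(15 + 41, 9 + 5) = Gamma(56, 14).
Predictive mean over a 2-night window = T·E[λ|data] = 2·56/14 = 8.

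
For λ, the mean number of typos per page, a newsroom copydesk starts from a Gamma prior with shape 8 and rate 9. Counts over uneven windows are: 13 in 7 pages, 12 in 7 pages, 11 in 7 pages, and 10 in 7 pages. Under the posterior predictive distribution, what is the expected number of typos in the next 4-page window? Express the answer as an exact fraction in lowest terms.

Total count: 13 + 12 + 11 + 10 = 46.
Total exposure: 7 + 7 + 7 + 7 = 28 pages.
Posterior: α' = 8 + 46 = 54, β' = 9 + 28 = 37.
Predictive mean over a 4-page window = T·E[λ|data] = 4·54/37 = 216/37.

216/37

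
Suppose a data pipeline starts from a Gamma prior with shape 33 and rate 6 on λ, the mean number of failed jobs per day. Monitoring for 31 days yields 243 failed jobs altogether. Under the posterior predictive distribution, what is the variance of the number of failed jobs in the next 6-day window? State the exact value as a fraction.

71208/1369

Total count 243 over total exposure 31 days.
Conjugate update: add total count to the shape and total exposure to the rate, giving Gamma(276, 37).
The posterior predictive for a window of length T is Negative Binomial with variance T·α'·(β'+T)/β'² = 6·276·43/1369 = 71208/1369.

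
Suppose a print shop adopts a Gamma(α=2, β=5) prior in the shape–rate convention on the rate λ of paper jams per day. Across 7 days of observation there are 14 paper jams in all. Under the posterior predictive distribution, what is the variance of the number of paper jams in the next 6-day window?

12

Total count 14 over total exposure 7 days.
By Gamma–Poisson conjugacy, the posterior is Gamma(α + Σx, β + Σt) = Gamma(2 + 14, 5 + 7) = Gamma(16, 12).
The posterior predictive for a window of length T is Negative Binomial with variance T·α'·(β'+T)/β'² = 6·16·18/144 = 12.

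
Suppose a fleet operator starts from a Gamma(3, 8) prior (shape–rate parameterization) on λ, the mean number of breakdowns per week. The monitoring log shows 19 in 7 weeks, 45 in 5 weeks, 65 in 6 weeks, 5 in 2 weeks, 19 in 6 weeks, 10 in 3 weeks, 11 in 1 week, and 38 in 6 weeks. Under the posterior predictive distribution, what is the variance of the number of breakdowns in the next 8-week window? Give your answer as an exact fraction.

Total count: 19 + 45 + 65 + 5 + 19 + 10 + 11 + 38 = 212.
Total exposure: 7 + 5 + 6 + 2 + 6 + 3 + 1 + 6 = 36 weeks.
Gamma(α, β) with Poisson data over total exposure Σt gives posterior Gamma(α+Σx, β+Σt) = Gamma(215, 44).
The posterior predictive for a window of length T is Negative Binomial with variance T·α'·(β'+T)/β'² = 8·215·52/1936 = 5590/121.

5590/121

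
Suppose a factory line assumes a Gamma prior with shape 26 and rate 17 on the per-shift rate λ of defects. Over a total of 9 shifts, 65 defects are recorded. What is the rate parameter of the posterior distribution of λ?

26

Total count 65 over total exposure 9 shifts.
Gamma(α, β) with Poisson data over total exposure Σt gives posterior Gamma(α+Σx, β+Σt) = Gamma(91, 26).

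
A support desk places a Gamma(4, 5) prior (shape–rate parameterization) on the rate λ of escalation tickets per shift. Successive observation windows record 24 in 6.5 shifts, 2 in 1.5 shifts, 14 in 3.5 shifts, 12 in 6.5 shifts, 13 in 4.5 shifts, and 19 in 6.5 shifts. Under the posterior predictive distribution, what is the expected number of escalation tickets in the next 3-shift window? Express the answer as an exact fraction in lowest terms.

132/17

Total count: 24 + 2 + 14 + 12 + 13 + 19 = 84.
Total exposure: 6.5 + 1.5 + 3.5 + 6.5 + 4.5 + 6.5 = 29 shifts.
Posterior: α' = 4 + 84 = 88, β' = 5 + 29 = 34.
Predictive mean over a 3-shift window = T·E[λ|data] = 3·88/34 = 132/17.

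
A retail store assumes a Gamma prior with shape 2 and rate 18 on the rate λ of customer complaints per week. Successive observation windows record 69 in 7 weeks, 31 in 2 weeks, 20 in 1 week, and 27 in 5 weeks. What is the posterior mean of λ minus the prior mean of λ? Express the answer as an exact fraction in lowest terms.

Total count: 69 + 31 + 20 + 27 = 147.
Total exposure: 7 + 2 + 1 + 5 = 15 weeks.
Posterior: α' = 2 + 147 = 149, β' = 18 + 15 = 33.
Posterior mean = 149/33 = 149/33; prior mean = 2/18 = 1/9. Difference = 149/33 − 1/9 = 436/99.

436/99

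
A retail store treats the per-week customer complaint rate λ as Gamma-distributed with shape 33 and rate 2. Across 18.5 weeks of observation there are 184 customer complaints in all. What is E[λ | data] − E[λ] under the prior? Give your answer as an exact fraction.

Total count 184 over total exposure 18.5 weeks.
Posterior: α' = 33 + 184 = 217, β' = 2 + 18.5 = 41/2.
Posterior mean = 217/(41/2) = 434/41; prior mean = 33/2 = 33/2. Difference = 434/41 − 33/2 = -485/82.

-485/82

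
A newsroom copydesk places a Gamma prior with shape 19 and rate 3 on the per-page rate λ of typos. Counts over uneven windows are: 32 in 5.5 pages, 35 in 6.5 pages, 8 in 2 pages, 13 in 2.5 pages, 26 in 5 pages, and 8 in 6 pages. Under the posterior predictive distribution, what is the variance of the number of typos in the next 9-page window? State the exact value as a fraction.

200502/3721

Total count: 32 + 35 + 8 + 13 + 26 + 8 = 122.
Total exposure: 5.5 + 6.5 + 2 + 2.5 + 5 + 6 = 27.5 pages.
The Gamma prior is conjugate for the Poisson rate, so λ | data ~ Gamma(19+122, 3+27.5) = Gamma(141, 61/2).
The posterior predictive for a window of length T is Negative Binomial with variance T·α'·(β'+T)/β'² = 9·141·(79/2)/(3721/4) = 200502/3721.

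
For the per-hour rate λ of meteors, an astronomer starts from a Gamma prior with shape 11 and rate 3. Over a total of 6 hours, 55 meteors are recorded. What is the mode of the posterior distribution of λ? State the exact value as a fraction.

Total count 55 over total exposure 6 hours.
Posterior: α' = 11 + 55 = 66, β' = 3 + 6 = 9.
Posterior mode = (α'−1)/β' = 65/9.

65/9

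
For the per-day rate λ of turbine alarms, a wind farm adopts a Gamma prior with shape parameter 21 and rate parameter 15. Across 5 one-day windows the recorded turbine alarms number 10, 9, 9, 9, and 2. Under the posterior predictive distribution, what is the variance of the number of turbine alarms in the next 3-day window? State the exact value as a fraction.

207/20

Total count: 10 + 9 + 9 + 9 + 2 = 39.
Total exposure: 5 days.
Posterior: α' = 21 + 39 = 60, β' = 15 + 5 = 20.
The posterior predictive for a window of length T is Negative Binomial with variance T·α'·(β'+T)/β'² = 3·60·23/400 = 207/20.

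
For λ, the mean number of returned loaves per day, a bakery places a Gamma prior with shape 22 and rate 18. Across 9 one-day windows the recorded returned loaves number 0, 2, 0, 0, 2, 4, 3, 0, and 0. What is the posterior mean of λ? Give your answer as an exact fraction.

Total count: 0 + 2 + 0 + 0 + 2 + 4 + 3 + 0 + 0 = 11.
Total exposure: 9 days.
Conjugate update: add total count to the shape and total exposure to the rate, giving Gamma(33, 27).
Posterior mean = α'/β' = 33/27 = 11/9.

11/9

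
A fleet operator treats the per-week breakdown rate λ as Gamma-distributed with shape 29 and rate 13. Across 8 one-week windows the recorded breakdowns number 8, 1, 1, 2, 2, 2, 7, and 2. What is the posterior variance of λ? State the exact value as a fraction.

Total count: 8 + 1 + 1 + 2 + 2 + 2 + 7 + 2 = 25.
Total exposure: 8 weeks.
Conjugate update: add total count to the shape and total exposure to the rate, giving Gamma(54, 21).
Posterior variance = α'/β'² = 54/441 = 6/49.

6/49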